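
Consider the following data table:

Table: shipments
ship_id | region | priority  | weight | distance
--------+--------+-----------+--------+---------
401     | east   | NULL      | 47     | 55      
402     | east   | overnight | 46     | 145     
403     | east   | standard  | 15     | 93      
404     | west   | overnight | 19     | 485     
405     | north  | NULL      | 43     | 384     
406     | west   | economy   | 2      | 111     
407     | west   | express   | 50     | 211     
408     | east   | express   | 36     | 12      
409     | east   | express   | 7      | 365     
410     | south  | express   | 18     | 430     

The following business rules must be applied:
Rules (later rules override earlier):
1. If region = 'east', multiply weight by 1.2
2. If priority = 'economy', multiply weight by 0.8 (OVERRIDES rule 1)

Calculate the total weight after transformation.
312.8

Step 1: Rule 2 takes priority for records with priority = 'economy'
  - 1 records: 2 × 0.8 = 1.6
Step 2: Rule 1 applies to remaining records with region = 'east'
  - 5 records: 151 × 1.2 = 181.2
Step 3: Other records unchanged: 130
Step 4: Final sum = 1.6 + 181.2 + 130 = 312.8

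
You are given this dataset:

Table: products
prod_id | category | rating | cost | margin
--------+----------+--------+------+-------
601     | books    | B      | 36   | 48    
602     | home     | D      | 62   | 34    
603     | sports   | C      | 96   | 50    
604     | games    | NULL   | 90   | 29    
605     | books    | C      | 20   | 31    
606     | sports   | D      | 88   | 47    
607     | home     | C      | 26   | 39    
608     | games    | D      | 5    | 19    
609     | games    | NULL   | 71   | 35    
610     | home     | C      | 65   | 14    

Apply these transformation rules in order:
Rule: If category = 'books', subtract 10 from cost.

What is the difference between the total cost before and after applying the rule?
20

Step 1: Original sum of cost = 559
Step 2: 2 records have category = 'books'
Step 3: Each affected record changes by -10
Step 4: Total change = 2 × -10 = -20
Step 5: New sum = 559 + -20 = 539
Step 6: Difference = |539 - 559| = 20
        (Sum decreased by 20)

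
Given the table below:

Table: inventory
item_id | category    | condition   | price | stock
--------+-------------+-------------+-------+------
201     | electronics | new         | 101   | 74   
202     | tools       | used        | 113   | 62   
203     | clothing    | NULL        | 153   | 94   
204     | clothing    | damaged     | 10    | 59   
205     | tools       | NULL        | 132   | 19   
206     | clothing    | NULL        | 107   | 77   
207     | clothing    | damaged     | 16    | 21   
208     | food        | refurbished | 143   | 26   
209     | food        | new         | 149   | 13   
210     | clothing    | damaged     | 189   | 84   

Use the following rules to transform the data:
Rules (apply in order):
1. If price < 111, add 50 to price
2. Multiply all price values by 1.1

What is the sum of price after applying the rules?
1444.3

Step 1: Apply Rule 1 - Add 50 to records with price < 111
  - 4 records affected: 234 + (4 × 50) = 434
  - Unaffected records: 879
  - Sum after Rule 1: 1313
Step 2: Apply Rule 2 - Multiply all by 1.1
  - 1313 × 1.1 = 1444.3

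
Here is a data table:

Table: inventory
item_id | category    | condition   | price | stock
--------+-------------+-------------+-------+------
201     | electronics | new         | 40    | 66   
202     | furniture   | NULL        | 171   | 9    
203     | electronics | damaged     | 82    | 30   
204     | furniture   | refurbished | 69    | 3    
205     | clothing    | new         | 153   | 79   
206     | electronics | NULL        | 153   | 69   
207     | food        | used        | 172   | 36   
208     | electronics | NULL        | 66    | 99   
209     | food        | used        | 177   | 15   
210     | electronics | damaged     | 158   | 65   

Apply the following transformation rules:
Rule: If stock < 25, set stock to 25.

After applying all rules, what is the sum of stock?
519

Step 1: 3 records have stock < 25
Step 2: These records originally summed to 27
Step 3: After setting to minimum: 3 × 25 = 75
Step 4: Unaffected records sum: 444
Step 5: Final sum = 75 + 444 = 519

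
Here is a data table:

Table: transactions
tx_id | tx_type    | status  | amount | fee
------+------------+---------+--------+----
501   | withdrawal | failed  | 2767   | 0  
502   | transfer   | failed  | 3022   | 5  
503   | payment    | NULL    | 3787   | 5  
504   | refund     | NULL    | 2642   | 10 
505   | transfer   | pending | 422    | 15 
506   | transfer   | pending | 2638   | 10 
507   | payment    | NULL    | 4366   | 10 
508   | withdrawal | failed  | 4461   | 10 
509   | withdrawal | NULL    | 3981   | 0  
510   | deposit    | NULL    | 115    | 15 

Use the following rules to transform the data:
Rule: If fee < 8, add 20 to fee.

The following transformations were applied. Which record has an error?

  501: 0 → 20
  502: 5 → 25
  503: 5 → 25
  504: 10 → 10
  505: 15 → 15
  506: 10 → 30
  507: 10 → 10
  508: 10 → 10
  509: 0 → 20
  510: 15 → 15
Record 506 has an error. The correct transformed value should be 10, not 30.

Step 1: Check each record against the rule
Step 2: Record 506 has fee = 10
Step 3: Since 10 >= 8, the bonus should not have been applied
Step 4: Correct value = 10, but claimed value = 30
Conclusion: Record 506 has the error.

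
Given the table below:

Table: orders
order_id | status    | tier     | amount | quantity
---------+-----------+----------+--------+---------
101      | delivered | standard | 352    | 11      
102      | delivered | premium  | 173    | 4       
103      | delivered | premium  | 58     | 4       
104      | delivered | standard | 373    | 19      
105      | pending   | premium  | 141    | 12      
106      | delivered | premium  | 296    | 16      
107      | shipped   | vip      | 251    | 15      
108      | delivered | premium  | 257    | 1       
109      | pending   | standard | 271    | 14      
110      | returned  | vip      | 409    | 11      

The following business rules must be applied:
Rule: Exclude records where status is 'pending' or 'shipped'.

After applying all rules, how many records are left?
7

Step 1: Count records to exclude
  - 2 (pending) + 1 (shipped) = 3 records
Step 2: Total records: 10
Step 3: Remaining = 10 - 3 = 7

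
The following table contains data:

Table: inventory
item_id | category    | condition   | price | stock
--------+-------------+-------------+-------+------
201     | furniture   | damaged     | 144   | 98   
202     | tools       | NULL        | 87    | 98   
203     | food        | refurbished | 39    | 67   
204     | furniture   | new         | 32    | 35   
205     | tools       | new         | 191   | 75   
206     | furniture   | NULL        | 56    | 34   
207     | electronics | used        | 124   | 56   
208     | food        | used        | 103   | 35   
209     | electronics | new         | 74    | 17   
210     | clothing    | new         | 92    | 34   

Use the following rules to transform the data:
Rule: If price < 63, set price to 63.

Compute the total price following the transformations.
1004

Step 1: 3 records have price < 63
Step 2: These records originally summed to 127
Step 3: After setting to minimum: 3 × 63 = 189
Step 4: Unaffected records sum: 815
Step 5: Final sum = 189 + 815 = 1004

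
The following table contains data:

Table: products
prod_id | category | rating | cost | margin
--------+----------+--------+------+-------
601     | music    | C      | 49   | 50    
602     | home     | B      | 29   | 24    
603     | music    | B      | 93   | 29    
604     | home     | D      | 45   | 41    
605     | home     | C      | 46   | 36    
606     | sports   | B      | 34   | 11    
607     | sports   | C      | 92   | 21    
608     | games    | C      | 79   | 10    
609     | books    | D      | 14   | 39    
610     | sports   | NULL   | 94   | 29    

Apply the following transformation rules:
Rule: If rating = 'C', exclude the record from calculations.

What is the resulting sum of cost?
309

Step 1: Identify records where rating = 'C'
Step 2: The excluded records sum to 266
Step 3: Original total cost = 575
Step 4: Remaining total = 575 - 266 = 309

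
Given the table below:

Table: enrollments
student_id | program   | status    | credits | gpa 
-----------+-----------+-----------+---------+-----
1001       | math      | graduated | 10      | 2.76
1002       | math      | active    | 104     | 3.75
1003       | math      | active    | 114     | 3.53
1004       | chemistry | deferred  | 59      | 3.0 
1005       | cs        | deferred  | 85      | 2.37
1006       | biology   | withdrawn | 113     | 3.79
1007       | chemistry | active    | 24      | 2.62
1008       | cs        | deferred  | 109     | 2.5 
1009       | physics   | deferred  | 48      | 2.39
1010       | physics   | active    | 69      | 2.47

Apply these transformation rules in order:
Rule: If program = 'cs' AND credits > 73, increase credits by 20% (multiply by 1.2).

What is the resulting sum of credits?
773.8

Step 1: Find records where program = 'cs' AND credits > 73
Step 2: 2 records match, summing to 194
Step 3: After multiplier: 194 × 1.2 = 232.8
Step 4: Unaffected records sum: 541
Step 5: Final sum = 232.8 + 541 = 773.8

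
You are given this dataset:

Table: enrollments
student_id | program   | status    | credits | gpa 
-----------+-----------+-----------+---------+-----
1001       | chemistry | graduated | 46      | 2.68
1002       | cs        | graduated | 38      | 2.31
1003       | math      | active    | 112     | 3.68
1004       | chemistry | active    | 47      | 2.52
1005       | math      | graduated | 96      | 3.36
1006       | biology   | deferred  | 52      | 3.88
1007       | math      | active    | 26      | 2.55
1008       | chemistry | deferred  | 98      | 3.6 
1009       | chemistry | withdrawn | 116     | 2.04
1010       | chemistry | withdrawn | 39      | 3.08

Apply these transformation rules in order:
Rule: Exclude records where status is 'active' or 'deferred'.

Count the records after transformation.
5

Step 1: Count records to exclude
  - 3 (active) + 2 (deferred) = 5 records
Step 2: Total records: 10
Step 3: Remaining = 10 - 5 = 5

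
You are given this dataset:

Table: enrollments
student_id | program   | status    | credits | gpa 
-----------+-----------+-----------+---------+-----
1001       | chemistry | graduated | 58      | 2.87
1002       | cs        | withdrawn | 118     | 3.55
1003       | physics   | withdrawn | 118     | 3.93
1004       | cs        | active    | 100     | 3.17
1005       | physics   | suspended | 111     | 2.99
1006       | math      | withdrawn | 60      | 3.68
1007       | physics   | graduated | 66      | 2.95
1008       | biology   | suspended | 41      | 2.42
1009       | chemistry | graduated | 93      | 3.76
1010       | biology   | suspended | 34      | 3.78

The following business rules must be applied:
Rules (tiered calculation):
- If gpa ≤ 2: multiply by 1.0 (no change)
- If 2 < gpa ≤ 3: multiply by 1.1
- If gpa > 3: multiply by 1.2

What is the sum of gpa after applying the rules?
38.6

Step 1: Tier 1 (gpa ≤ 2): 0 records, sum = 0 × 1.0 = 0.0
Step 2: Tier 2 (2 < gpa ≤ 3): 4 records, sum = 11.23 × 1.1 = 12.35
Step 3: Tier 3 (gpa > 3): 6 records, sum = 21.87 × 1.2 = 26.24
Step 4: Final sum = 0.0 + 12.35 + 26.24 = 38.6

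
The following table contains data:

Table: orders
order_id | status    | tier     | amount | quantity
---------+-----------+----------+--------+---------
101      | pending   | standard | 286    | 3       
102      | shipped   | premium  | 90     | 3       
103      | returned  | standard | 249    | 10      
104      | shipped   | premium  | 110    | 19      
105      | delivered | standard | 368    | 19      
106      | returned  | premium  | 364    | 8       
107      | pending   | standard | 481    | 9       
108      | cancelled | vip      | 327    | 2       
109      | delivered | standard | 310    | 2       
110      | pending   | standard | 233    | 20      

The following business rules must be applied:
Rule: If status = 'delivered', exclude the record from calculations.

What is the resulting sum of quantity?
74

Step 1: Identify records where status = 'delivered'
Step 2: The excluded records sum to 21
Step 3: Original total quantity = 95
Step 4: Remaining total = 95 - 21 = 74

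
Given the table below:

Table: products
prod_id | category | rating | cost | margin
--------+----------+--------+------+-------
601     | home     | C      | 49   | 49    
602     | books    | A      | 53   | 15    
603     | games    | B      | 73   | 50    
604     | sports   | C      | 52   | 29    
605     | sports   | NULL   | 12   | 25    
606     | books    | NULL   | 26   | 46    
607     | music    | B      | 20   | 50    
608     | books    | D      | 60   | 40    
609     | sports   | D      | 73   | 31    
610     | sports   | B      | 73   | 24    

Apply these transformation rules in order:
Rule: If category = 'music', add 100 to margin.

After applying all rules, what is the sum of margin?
459

Step 1: Count records where category = 'music': 1
Step 2: Total bonus added: 1 × 100 = 100
Step 3: Original sum of margin: 359
Step 4: Final sum = 359 + 100 = 459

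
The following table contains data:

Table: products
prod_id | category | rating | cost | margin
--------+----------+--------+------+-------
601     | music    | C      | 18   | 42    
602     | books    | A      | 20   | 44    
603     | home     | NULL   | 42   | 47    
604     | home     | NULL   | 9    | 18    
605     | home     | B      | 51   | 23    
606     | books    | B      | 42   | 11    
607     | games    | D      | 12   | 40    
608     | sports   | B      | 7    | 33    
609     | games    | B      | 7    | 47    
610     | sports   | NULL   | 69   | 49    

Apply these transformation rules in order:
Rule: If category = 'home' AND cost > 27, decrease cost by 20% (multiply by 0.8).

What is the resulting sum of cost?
258.4

Step 1: Find records where category = 'home' AND cost > 27
Step 2: 2 records match, summing to 93
Step 3: After multiplier: 93 × 0.8 = 74.4
Step 4: Unaffected records sum: 184
Step 5: Final sum = 74.4 + 184 = 258.4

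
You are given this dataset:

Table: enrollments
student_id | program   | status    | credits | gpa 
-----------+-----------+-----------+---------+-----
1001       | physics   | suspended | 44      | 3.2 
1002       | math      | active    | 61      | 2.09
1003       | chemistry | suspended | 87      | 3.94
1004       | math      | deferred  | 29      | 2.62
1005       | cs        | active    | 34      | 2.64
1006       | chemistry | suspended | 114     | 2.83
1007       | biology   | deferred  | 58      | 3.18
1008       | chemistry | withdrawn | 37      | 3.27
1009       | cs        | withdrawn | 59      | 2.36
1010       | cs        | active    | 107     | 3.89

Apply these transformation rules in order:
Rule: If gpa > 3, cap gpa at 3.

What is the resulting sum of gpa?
27.54

Step 1: 5 records have gpa > 3
Step 2: These records originally summed to 17.48
Step 3: After capping: 5 × 3 = 15
Step 4: Unaffected records sum: 12.54
Step 5: Final sum = 15 + 12.54 = 27.54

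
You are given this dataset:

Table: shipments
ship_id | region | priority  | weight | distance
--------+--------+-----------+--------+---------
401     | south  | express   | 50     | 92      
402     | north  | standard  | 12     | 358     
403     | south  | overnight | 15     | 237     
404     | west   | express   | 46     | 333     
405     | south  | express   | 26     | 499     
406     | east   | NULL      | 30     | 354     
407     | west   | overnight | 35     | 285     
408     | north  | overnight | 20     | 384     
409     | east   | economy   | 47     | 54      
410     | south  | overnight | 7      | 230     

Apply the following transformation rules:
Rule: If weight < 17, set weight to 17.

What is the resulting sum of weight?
305

Step 1: 3 records have weight < 17
Step 2: These records originally summed to 34
Step 3: After setting to minimum: 3 × 17 = 51
Step 4: Unaffected records sum: 254
Step 5: Final sum = 51 + 254 = 305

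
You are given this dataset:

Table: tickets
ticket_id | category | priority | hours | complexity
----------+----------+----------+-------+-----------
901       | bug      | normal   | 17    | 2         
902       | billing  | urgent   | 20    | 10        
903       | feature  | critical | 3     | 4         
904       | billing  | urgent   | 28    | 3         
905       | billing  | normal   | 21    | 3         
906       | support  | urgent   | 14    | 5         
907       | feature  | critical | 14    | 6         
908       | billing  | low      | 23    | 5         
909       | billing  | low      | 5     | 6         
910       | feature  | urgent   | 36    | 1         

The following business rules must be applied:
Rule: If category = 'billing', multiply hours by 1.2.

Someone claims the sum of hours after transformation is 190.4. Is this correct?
No, the correct result is 200.4.

Step 1: Calculate the correct sum after transformation
Step 2: Apply multiplier 1.2 to records where category = 'billing'
Step 3: Correct result = 200.4
Step 4: Claimed result = 190.4
Step 5: 200.4 ≠ 190.4
Conclusion: The claimed result is incorrect. The correct answer is 200.4.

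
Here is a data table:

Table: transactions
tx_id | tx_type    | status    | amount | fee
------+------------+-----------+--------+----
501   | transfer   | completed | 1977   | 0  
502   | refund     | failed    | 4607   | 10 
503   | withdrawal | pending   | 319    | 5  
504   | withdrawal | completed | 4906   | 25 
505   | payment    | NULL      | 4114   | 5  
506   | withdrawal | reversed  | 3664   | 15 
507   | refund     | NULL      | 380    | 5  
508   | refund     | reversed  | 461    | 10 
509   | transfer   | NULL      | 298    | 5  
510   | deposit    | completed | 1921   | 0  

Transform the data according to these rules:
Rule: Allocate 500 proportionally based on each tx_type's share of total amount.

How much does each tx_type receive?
deposit: 42.41, payment: 90.83, refund: 120.28, transfer: 50.23, withdrawal: 196.25

Step 1: Calculate total amount = 22647
Step 2: Calculate each tx_type's proportion:
  deposit: 1921/22647 = 8.48% → 42.41
  payment: 4114/22647 = 18.17% → 90.83
  refund: 5448/22647 = 24.06% → 120.28
  transfer: 2275/22647 = 10.05% → 50.23
  withdrawal: 8889/22647 = 39.25% → 196.25
Step 3: Verify: sum of allocations ≈ 500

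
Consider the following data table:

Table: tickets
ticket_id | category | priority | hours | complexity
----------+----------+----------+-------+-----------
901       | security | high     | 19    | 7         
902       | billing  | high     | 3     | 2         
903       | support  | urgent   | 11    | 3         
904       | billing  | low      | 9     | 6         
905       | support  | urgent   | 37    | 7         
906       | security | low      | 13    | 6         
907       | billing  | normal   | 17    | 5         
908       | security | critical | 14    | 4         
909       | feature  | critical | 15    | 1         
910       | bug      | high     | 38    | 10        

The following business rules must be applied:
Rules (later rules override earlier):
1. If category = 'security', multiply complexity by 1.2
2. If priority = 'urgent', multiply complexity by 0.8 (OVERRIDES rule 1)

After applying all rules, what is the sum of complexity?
52.4

Step 1: Rule 2 takes priority for records with priority = 'urgent'
  - 2 records: 10 × 0.8 = 8.0
Step 2: Rule 1 applies to remaining records with category = 'security'
  - 3 records: 17 × 1.2 = 20.4
Step 3: Other records unchanged: 24
Step 4: Final sum = 8.0 + 20.4 + 24 = 52.4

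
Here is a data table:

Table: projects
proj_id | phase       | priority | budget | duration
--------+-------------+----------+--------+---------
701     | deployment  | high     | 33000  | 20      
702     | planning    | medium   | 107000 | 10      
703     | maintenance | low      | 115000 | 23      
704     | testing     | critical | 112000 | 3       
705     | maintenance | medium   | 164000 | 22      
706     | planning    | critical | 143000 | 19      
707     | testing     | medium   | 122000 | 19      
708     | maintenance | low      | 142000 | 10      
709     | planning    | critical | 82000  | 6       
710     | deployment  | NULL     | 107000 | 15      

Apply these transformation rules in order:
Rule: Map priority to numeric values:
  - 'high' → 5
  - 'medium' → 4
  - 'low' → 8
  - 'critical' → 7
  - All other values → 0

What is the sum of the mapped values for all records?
54

Step 1: Apply mapping to each record
Step 2: Count by status:
  'high': 1 records × 5 = 5
  'medium': 3 records × 4 = 12
  'low': 2 records × 8 = 16
  'critical': 3 records × 7 = 21
Step 3: Sum all mapped values = 54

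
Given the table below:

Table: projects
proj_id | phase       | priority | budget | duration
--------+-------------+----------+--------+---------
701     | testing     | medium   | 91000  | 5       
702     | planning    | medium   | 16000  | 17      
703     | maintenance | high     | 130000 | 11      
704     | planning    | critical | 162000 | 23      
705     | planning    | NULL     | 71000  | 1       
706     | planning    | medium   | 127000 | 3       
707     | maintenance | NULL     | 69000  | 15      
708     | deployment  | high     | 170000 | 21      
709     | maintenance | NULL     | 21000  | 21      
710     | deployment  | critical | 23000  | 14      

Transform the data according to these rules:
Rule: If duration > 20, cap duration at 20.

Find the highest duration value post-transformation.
20

Step 1: Original maximum duration = 23
Step 2: Apply cap at 20
Step 3: 3 records had duration > 20 and were capped
Step 4: Maximum after transformation = 20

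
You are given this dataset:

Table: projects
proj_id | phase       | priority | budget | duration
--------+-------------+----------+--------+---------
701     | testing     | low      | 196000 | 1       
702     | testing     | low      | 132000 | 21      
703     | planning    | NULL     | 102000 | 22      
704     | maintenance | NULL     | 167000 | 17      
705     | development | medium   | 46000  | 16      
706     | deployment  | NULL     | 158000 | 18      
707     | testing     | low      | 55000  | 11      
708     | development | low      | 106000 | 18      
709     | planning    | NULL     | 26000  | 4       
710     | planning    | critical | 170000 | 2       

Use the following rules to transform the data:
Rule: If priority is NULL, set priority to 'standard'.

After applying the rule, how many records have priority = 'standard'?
4

Step 1: Count records where priority IS NULL
Step 2: Found 4 records with NULL priority
Step 3: These records will have priority set to 'standard'
Step 4: Records already having priority = 'standard': 0
Step 5: Answer: 4 + 0 = 4 records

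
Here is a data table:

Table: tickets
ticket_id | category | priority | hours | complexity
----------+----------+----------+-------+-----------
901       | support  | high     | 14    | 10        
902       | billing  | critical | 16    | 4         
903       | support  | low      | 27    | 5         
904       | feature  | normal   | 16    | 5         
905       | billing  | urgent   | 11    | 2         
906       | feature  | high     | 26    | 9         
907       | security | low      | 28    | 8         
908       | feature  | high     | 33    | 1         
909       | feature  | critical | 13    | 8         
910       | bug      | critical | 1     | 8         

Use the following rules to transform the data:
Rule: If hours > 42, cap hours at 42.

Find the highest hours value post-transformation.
33

Step 1: Original maximum hours = 33
Step 2: Check cap of 42 against maximum
Step 3: No records exceed the cap (max 33 <= cap 42), so no capping applies
Step 4: Maximum after transformation = 33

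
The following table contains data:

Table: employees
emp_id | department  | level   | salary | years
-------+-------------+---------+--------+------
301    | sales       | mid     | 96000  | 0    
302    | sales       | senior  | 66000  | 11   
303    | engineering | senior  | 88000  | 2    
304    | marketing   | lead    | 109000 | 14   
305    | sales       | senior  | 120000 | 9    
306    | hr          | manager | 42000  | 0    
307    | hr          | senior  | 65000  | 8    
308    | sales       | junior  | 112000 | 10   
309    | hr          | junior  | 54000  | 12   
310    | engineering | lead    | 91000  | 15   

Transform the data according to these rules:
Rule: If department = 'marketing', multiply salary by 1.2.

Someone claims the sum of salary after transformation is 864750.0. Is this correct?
No, the correct result is 864800.0.

Step 1: Calculate the correct sum after transformation
Step 2: Apply multiplier 1.2 to records where department = 'marketing'
Step 3: Correct result = 864800.0
Step 4: Claimed result = 864750.0
Step 5: 864800.0 ≠ 864750.0
Conclusion: The claimed result is incorrect. The correct answer is 864800.0.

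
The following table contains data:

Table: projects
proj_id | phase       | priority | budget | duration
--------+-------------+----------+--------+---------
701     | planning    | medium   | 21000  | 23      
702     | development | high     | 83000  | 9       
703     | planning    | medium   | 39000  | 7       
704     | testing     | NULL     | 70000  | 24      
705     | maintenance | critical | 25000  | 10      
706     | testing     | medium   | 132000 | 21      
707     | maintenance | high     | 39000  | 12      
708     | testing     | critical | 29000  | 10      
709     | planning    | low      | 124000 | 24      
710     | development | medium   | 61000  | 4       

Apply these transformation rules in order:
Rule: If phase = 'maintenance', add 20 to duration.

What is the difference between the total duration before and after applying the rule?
40

Step 1: Original sum of duration = 144
Step 2: 2 records have phase = 'maintenance'
Step 3: Each affected record changes by 20
Step 4: Total change = 2 × 20 = 40
Step 5: New sum = 144 + 40 = 184
Step 6: Difference = |184 - 144| = 40
        (Sum increased by 40)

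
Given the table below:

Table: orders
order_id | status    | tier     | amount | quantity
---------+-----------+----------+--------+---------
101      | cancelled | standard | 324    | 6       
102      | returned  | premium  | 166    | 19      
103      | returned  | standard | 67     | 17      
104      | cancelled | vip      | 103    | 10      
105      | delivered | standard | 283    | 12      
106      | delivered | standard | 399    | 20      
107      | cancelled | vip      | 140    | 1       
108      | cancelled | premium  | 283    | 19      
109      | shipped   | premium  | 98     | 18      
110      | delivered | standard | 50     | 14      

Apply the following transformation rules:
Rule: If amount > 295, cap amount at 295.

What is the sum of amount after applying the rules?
1780

Step 1: 2 records have amount > 295
Step 2: These records originally summed to 723
Step 3: After capping: 2 × 295 = 590
Step 4: Unaffected records sum: 1190
Step 5: Final sum = 590 + 1190 = 1780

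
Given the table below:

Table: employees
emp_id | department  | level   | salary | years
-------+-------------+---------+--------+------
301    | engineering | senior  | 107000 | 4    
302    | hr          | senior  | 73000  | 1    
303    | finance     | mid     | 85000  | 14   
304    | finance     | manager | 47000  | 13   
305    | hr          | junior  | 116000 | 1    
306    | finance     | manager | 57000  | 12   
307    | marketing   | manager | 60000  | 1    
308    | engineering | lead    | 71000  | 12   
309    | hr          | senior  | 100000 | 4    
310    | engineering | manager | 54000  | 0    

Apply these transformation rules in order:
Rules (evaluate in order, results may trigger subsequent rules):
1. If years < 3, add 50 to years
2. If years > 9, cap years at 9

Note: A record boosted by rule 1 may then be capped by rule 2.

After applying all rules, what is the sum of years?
80

Step 1: Apply rule 1 to records with years < 3
  - 4 records get bonus of 50
  - Of these, 4 records then exceed 9 and get capped
Step 2: Apply rule 2 to records with years > 9
  - 4 records (original) are capped
Step 3: Calculate final sum = 80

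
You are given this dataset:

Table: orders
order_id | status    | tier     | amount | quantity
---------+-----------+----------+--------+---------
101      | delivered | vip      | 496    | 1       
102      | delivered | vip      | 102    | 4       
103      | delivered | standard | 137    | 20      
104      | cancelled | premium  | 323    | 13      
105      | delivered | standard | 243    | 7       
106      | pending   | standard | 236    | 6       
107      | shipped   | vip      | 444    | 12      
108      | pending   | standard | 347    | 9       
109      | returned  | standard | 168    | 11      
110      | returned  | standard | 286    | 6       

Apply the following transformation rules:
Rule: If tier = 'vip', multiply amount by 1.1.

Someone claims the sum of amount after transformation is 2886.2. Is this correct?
Yes, the result is correct.

Step 1: Calculate the correct sum after transformation
Step 2: Apply multiplier 1.1 to records where tier = 'vip'
Step 3: Correct result = 2886.2
Step 4: Claimed result = 2886.2
Step 5: 2886.2 = 2886.2 ✓
Conclusion: The claimed result is correct.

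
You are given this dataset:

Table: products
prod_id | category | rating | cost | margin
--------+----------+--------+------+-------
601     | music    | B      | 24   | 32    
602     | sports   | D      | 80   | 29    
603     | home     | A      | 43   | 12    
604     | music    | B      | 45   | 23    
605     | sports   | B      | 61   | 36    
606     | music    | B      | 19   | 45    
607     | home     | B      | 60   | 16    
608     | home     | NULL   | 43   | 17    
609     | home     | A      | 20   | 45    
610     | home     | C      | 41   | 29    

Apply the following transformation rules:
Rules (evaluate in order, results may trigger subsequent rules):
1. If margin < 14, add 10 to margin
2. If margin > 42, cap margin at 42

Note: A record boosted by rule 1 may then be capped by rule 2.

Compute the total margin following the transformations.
288

Step 1: Apply rule 1 to records with margin < 14
  - 1 records get bonus of 10
  - Of these, 0 records then exceed 42 and get capped
Step 2: Apply rule 2 to records with margin > 42
  - 2 records (original) are capped
Step 3: Calculate final sum = 288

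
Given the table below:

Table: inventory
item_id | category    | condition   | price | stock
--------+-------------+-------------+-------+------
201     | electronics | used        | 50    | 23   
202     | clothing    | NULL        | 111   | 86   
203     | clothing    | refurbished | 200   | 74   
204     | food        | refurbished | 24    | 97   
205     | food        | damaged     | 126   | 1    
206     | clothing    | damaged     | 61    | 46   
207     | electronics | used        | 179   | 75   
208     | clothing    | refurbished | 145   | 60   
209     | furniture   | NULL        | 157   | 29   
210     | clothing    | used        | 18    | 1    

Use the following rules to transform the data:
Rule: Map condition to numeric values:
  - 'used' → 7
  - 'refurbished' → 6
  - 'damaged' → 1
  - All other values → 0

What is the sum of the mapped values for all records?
41

Step 1: Apply mapping to each record
Step 2: Count by status:
  'used': 3 records × 7 = 21
  'refurbished': 3 records × 6 = 18
  'damaged': 2 records × 1 = 2
Step 3: Sum all mapped values = 41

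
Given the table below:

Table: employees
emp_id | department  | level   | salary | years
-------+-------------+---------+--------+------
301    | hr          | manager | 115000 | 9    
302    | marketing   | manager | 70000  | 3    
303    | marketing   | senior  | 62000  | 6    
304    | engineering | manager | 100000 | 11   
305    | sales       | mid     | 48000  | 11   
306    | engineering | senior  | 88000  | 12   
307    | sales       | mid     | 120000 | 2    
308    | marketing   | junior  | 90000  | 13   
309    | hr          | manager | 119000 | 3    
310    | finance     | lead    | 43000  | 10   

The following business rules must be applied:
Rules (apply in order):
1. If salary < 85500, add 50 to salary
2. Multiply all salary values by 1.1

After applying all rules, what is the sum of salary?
940720.0

Step 1: Apply Rule 1 - Add 50 to records with salary < 85500
  - 4 records affected: 223000 + (4 × 50) = 223200
  - Unaffected records: 632000
  - Sum after Rule 1: 855200
Step 2: Apply Rule 2 - Multiply all by 1.1
  - 855200 × 1.1 = 940720.0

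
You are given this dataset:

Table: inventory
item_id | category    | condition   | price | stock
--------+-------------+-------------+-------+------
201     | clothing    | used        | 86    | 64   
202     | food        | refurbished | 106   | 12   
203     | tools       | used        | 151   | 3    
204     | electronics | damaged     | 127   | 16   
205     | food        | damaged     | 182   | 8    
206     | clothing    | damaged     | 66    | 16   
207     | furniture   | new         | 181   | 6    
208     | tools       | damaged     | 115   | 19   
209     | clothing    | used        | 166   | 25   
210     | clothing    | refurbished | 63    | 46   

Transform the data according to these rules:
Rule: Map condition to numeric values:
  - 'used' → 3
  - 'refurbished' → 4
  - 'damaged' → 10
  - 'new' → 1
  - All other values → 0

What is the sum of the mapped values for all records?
58

Step 1: Apply mapping to each record
Step 2: Count by status:
  'used': 3 records × 3 = 9
  'refurbished': 2 records × 4 = 8
  'damaged': 4 records × 10 = 40
  'new': 1 records × 1 = 1
Step 3: Sum all mapped values = 58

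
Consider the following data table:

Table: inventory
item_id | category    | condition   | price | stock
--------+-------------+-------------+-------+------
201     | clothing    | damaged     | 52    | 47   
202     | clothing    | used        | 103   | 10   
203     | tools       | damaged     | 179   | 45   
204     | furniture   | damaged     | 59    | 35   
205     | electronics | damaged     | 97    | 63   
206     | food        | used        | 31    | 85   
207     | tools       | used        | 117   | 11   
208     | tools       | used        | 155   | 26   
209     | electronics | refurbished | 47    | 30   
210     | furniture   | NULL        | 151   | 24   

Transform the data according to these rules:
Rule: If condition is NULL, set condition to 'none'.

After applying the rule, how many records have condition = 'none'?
1

Step 1: Count records where condition IS NULL
Step 2: Found 1 records with NULL condition
Step 3: These records will have condition set to 'none'
Step 4: Records already having condition = 'none': 0
Step 5: Answer: 1 + 0 = 1 records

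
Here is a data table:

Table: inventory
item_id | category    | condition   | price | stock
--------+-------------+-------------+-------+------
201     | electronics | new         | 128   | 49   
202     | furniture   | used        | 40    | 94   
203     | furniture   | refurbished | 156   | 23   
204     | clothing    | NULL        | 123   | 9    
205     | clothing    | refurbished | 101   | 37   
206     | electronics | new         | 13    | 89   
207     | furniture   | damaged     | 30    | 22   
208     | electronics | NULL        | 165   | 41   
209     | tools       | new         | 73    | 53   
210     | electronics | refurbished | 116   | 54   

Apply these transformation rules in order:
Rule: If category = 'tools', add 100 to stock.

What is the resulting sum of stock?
571

Step 1: Count records where category = 'tools': 1
Step 2: Total bonus added: 1 × 100 = 100
Step 3: Original sum of stock: 471
Step 4: Final sum = 471 + 100 = 571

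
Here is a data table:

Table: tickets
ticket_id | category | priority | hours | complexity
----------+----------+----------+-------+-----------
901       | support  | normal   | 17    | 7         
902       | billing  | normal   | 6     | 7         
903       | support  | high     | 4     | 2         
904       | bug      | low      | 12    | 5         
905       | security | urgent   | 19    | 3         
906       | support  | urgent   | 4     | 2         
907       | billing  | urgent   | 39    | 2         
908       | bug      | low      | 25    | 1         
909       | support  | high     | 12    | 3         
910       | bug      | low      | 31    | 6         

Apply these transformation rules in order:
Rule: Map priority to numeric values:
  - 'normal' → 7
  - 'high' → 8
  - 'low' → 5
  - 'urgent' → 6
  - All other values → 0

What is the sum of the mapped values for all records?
63

Step 1: Apply mapping to each record
Step 2: Count by status:
  'normal': 2 records × 7 = 14
  'high': 2 records × 8 = 16
  'low': 3 records × 5 = 15
  'urgent': 3 records × 6 = 18
Step 3: Sum all mapped values = 63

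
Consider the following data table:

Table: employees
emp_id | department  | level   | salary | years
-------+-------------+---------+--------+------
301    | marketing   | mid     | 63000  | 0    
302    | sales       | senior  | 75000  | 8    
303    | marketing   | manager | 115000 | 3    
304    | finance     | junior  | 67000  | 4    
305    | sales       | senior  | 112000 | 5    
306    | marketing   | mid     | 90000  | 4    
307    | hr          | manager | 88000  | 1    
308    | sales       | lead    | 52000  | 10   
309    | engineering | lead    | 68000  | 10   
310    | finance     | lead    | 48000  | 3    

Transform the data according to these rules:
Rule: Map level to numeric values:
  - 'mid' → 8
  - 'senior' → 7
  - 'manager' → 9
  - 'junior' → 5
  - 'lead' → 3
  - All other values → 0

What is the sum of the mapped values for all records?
62

Step 1: Apply mapping to each record
Step 2: Count by status:
  'mid': 2 records × 8 = 16
  'senior': 2 records × 7 = 14
  'manager': 2 records × 9 = 18
  'junior': 1 records × 5 = 5
  'lead': 3 records × 3 = 9
Step 3: Sum all mapped values = 62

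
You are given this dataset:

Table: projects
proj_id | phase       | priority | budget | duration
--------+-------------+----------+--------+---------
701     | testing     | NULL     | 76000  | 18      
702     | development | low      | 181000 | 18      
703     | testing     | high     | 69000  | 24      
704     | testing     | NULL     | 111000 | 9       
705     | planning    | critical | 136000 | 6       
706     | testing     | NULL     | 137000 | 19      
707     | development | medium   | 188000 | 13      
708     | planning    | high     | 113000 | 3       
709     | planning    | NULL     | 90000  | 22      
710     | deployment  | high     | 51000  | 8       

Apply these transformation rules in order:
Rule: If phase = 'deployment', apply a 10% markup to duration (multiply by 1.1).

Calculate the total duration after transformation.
140.8

Step 1: Records with phase = 'deployment' have total duration = 8
Step 2: Apply multiplier: 8 × 1.1 = 8.8
Step 3: Other records total: 132
Step 4: Final sum = 8.8 + 132 = 140.8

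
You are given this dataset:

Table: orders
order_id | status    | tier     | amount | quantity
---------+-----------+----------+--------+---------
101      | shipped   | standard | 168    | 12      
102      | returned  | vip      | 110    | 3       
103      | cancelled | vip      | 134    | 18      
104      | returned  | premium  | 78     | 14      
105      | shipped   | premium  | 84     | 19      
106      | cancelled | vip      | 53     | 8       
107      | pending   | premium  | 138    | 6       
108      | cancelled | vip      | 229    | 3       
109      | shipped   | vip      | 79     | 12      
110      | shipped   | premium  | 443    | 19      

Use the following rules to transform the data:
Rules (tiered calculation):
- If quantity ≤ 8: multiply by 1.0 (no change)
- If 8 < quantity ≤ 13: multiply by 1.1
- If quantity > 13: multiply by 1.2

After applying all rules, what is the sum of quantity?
130.4

Step 1: Tier 1 (quantity ≤ 8): 4 records, sum = 20 × 1.0 = 20.0
Step 2: Tier 2 (8 < quantity ≤ 13): 2 records, sum = 24 × 1.1 = 26.4
Step 3: Tier 3 (quantity > 13): 4 records, sum = 70 × 1.2 = 84.0
Step 4: Final sum = 20.0 + 26.4 + 84.0 = 130.4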